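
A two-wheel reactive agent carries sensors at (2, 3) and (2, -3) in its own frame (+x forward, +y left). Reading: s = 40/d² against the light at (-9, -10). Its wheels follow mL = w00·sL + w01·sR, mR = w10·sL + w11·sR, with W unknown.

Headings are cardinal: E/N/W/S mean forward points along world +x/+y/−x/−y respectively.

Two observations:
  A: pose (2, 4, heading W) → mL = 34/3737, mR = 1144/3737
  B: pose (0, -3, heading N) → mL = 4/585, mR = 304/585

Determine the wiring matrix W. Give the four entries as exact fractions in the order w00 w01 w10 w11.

-1/2 1 1 1

obs A: pose=(2,4,W) → sL=20/101, sR=4/37, mL=34/3737, mR=1144/3737
obs B: pose=(0,-3,N) → sL=40/117, sR=8/45, mL=4/585, mR=304/585
sensor matrix S = [[20/101, 4/37], [40/117, 8/45]]; det S = -256/145743
solve [mL_A; mL_B] = S·[w00; w01] and [mR_A; mR_B] = S·[w10; w11]:
  w00 = -1/2, w01 = 1, w10 = 1, w11 = 1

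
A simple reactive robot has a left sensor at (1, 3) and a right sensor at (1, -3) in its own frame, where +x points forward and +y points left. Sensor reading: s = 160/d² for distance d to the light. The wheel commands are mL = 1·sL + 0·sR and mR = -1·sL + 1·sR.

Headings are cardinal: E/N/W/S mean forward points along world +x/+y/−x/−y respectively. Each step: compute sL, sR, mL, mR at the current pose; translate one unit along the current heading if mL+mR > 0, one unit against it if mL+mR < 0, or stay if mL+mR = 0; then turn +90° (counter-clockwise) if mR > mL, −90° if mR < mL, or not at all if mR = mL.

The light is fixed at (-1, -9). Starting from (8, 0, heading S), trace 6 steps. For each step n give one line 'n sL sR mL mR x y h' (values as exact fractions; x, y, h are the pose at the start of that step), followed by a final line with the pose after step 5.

0 10/13 8/5 10/13 54/65 8 0 S
1 160/221 32/25 160/221 3072/5525 8 -1 E
2 80/109 80/49 80/109 4800/5341 9 -1 S
3 160/221 160/137 160/221 13440/30277 9 -2 E
4 20/29 8/5 20/29 132/145 10 -2 S
5 32/45 160/153 32/45 256/765 10 -3 E
final 11 -3 S

n=0: pose=(8,0,S); sL=10/13, sR=8/5; mL=10/13, mR=54/65; mL+mR=8/5 → advance +1; mR−mL=4/65 → turn +1·90°
n=1: pose=(8,-1,E); sL=160/221, sR=32/25; mL=160/221, mR=3072/5525; mL+mR=32/25 → advance +1; mR−mL=-928/5525 → turn -1·90°
n=2: pose=(9,-1,S); sL=80/109, sR=80/49; mL=80/109, mR=4800/5341; mL+mR=80/49 → advance +1; mR−mL=880/5341 → turn +1·90°
n=3: pose=(9,-2,E); sL=160/221, sR=160/137; mL=160/221, mR=13440/30277; mL+mR=160/137 → advance +1; mR−mL=-8480/30277 → turn -1·90°
n=4: pose=(10,-2,S); sL=20/29, sR=8/5; mL=20/29, mR=132/145; mL+mR=8/5 → advance +1; mR−mL=32/145 → turn +1·90°
n=5: pose=(10,-3,E); sL=32/45, sR=160/153; mL=32/45, mR=256/765; mL+mR=160/153 → advance +1; mR−mL=-32/85 → turn -1·90°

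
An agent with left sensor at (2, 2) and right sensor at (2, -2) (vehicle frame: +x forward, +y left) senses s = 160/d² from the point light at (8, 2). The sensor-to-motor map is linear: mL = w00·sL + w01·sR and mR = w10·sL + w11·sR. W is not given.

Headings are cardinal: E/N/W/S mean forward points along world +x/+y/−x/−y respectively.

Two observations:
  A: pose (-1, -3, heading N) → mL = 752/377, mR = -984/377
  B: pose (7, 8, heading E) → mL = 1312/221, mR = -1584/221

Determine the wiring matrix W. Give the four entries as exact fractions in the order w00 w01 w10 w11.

obs A: pose=(-1,-3,N) → sL=16/13, sR=80/29, mL=752/377, mR=-984/377
obs B: pose=(7,8,E) → sL=32/13, sR=160/17, mL=1312/221, mR=-1584/221
sensor matrix S = [[16/13, 80/29], [32/13, 160/17]]; det S = 30720/6409
solve [mL_A; mL_B] = S·[w00; w01] and [mR_A; mR_B] = S·[w10; w11]:
  w00 = 1/2, w01 = 1/2, w10 = -1, w11 = -1/2

1/2 1/2 -1 -1/2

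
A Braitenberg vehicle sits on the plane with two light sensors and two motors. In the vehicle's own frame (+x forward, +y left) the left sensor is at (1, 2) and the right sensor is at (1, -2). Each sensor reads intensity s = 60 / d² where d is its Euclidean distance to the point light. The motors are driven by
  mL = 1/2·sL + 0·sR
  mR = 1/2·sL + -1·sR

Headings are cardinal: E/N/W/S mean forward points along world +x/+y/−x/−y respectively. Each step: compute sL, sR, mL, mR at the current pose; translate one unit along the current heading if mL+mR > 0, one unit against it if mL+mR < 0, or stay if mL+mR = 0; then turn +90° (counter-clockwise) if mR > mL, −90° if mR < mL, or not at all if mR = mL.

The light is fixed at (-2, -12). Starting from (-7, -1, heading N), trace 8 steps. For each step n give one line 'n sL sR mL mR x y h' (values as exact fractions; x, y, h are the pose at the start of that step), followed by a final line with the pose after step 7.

n=0: pose=(-7,-1,N); sL=60/193, sR=20/51; mL=30/193, mR=-2330/9843; mL+mR=-800/9843 → advance -1; mR−mL=-20/51 → turn -1·90°
n=1: pose=(-7,-2,E); sL=3/8, sR=3/4; mL=3/16, mR=-9/16; mL+mR=-3/8 → advance -1; mR−mL=-3/4 → turn -1·90°
n=2: pose=(-8,-2,S); sL=60/97, sR=12/29; mL=30/97, mR=-294/2813; mL+mR=576/2813 → advance +1; mR−mL=-12/29 → turn -1·90°
n=3: pose=(-8,-3,W); sL=30/49, sR=6/17; mL=15/49, mR=-39/833; mL+mR=216/833 → advance +1; mR−mL=-6/17 → turn -1·90°
n=4: pose=(-9,-3,N); sL=60/181, sR=12/25; mL=30/181, mR=-1422/4525; mL+mR=-672/4525 → advance -1; mR−mL=-12/25 → turn -1·90°
n=5: pose=(-9,-4,E); sL=15/34, sR=5/6; mL=15/68, mR=-125/204; mL+mR=-20/51 → advance -1; mR−mL=-5/6 → turn -1·90°
n=6: pose=(-10,-4,S); sL=12/17, sR=60/149; mL=6/17, mR=-126/2533; mL+mR=768/2533 → advance +1; mR−mL=-60/149 → turn -1·90°
n=7: pose=(-10,-5,W); sL=30/53, sR=10/27; mL=15/53, mR=-125/1431; mL+mR=280/1431 → advance +1; mR−mL=-10/27 → turn -1·90°

0 60/193 20/51 30/193 -2330/9843 -7 -1 N
1 3/8 3/4 3/16 -9/16 -7 -2 E
2 60/97 12/29 30/97 -294/2813 -8 -2 S
3 30/49 6/17 15/49 -39/833 -8 -3 W
4 60/181 12/25 30/181 -1422/4525 -9 -3 N
5 15/34 5/6 15/68 -125/204 -9 -4 E
6 12/17 60/149 6/17 -126/2533 -10 -4 S
7 30/53 10/27 15/53 -125/1431 -10 -5 W
final -11 -5 N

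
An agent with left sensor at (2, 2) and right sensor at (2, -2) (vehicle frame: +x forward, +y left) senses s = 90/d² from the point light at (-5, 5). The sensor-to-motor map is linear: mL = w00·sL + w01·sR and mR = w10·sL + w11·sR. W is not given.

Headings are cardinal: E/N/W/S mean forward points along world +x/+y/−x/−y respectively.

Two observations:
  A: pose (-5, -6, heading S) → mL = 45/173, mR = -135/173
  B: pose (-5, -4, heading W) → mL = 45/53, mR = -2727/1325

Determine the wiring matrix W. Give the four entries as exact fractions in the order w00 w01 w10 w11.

obs A: pose=(-5,-6,S) → sL=90/173, sR=90/173, mL=45/173, mR=-135/173
obs B: pose=(-5,-4,W) → sL=18/25, sR=90/53, mL=45/53, mR=-2727/1325
sensor matrix S = [[90/173, 90/173], [18/25, 90/53]]; det S = 23328/45845
solve [mL_A; mL_B] = S·[w00; w01] and [mR_A; mR_B] = S·[w10; w11]:
  w00 = 0, w01 = 1/2, w10 = -1/2, w11 = -1

0 1/2 -1/2 -1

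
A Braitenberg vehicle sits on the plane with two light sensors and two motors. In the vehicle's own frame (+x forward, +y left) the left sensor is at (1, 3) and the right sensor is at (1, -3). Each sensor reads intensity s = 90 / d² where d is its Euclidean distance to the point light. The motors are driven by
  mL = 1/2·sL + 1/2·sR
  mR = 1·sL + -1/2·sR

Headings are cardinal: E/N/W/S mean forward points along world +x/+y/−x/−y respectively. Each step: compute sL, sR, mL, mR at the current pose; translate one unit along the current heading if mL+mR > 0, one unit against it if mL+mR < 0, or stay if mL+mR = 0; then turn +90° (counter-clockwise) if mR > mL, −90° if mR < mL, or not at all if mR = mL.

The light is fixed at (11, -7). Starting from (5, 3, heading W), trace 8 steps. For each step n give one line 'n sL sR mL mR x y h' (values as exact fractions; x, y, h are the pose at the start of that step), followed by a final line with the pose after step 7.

n=0: pose=(5,3,W); sL=45/49, sR=45/109; mL=3555/5341, mR=7605/10682; mL+mR=135/98 → advance +1; mR−mL=495/10682 → turn +1·90°
n=1: pose=(4,3,S); sL=90/97, sR=90/181; mL=12510/17557, mR=11925/17557; mL+mR=135/97 → advance +1; mR−mL=-585/17557 → turn -1·90°
n=2: pose=(4,2,W); sL=9/10, sR=45/104; mL=693/1040, mR=711/1040; mL+mR=27/20 → advance +1; mR−mL=9/520 → turn +1·90°
n=3: pose=(3,2,S); sL=90/89, sR=18/37; mL=2466/3293, mR=2529/3293; mL+mR=135/89 → advance +1; mR−mL=63/3293 → turn +1·90°
n=4: pose=(3,1,E); sL=9/17, sR=45/37; mL=549/629, mR=-99/1258; mL+mR=27/34 → advance +1; mR−mL=-1197/1258 → turn -1·90°
n=5: pose=(4,1,S); sL=18/13, sR=90/149; mL=1926/1937, mR=2097/1937; mL+mR=27/13 → advance +1; mR−mL=171/1937 → turn +1·90°
n=6: pose=(4,0,E); sL=45/68, sR=45/26; mL=2115/1768, mR=-45/221; mL+mR=135/136 → advance +1; mR−mL=-2475/1768 → turn -1·90°
n=7: pose=(5,0,S); sL=2, sR=10/13; mL=18/13, mR=21/13; mL+mR=3 → advance +1; mR−mL=3/13 → turn +1·90°

0 45/49 45/109 3555/5341 7605/10682 5 3 W
1 90/97 90/181 12510/17557 11925/17557 4 3 S
2 9/10 45/104 693/1040 711/1040 4 2 W
3 90/89 18/37 2466/3293 2529/3293 3 2 S
4 9/17 45/37 549/629 -99/1258 3 1 E
5 18/13 90/149 1926/1937 2097/1937 4 1 S
6 45/68 45/26 2115/1768 -45/221 4 0 E
7 2 10/13 18/13 21/13 5 0 S
final 5 -1 E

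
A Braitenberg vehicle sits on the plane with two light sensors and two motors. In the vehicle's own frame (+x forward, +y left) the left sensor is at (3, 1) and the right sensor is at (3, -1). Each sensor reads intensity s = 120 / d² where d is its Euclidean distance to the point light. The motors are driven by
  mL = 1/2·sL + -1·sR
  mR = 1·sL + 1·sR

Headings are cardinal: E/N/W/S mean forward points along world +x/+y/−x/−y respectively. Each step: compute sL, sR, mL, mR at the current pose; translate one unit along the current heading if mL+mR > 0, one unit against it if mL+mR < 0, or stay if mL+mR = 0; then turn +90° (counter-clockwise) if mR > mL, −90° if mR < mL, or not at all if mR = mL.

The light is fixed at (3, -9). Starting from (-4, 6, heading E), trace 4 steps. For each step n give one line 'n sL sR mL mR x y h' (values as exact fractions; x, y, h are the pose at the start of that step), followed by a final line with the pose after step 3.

0 15/34 30/53 -1245/3604 1815/1802 -4 6 E
1 120/373 120/349 -23820/130177 86640/130177 -3 6 N
2 20/51 12/37 -242/1887 1352/1887 -3 7 W
3 24/41 120/233 -2124/9553 10512/9553 -4 7 S
final -4 6 E

n=0: pose=(-4,6,E); sL=15/34, sR=30/53; mL=-1245/3604, mR=1815/1802; mL+mR=45/68 → advance +1; mR−mL=4875/3604 → turn +1·90°
n=1: pose=(-3,6,N); sL=120/373, sR=120/349; mL=-23820/130177, mR=86640/130177; mL+mR=180/373 → advance +1; mR−mL=110460/130177 → turn +1·90°
n=2: pose=(-3,7,W); sL=20/51, sR=12/37; mL=-242/1887, mR=1352/1887; mL+mR=10/17 → advance +1; mR−mL=1594/1887 → turn +1·90°
n=3: pose=(-4,7,S); sL=24/41, sR=120/233; mL=-2124/9553, mR=10512/9553; mL+mR=36/41 → advance +1; mR−mL=12636/9553 → turn +1·90°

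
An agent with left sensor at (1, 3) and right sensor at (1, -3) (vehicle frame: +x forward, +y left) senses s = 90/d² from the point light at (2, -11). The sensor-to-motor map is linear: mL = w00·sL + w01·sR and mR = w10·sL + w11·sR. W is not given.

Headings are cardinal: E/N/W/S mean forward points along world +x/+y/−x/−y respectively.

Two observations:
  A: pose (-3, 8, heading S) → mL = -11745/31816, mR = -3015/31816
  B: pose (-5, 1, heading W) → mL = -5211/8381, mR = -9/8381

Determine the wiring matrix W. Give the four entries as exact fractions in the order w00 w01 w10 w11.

-1/2 -1 1/2 -1

obs A: pose=(-3,8,S) → sL=45/164, sR=45/194, mL=-11745/31816, mR=-3015/31816
obs B: pose=(-5,1,W) → sL=18/29, sR=90/289, mL=-5211/8381, mR=-9/8381
sensor matrix S = [[45/164, 45/194], [18/29, 90/289]]; det S = -3901365/66662474
solve [mL_A; mL_B] = S·[w00; w01] and [mR_A; mR_B] = S·[w10; w11]:
  w00 = -1/2, w01 = -1, w10 = 1/2, w11 = -1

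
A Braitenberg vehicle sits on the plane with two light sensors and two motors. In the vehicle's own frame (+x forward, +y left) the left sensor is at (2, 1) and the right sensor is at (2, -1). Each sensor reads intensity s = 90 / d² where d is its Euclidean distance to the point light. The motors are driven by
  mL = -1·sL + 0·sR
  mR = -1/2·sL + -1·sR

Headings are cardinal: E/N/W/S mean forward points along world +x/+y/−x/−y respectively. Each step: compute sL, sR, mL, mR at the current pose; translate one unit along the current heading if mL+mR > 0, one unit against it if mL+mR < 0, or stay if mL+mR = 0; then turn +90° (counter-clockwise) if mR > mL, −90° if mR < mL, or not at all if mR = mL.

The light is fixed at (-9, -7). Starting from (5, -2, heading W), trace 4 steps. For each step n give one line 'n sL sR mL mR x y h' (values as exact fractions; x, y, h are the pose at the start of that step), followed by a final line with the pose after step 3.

0 9/16 1/2 -9/16 -25/32 5 -2 W
1 18/49 18/61 -18/49 -1431/2989 6 -2 N
2 45/157 45/149 -45/157 -20835/46786 6 -3 E
3 90/229 90/173 -90/229 -28395/39617 5 -3 S
final 5 -2 W

n=0: pose=(5,-2,W); sL=9/16, sR=1/2; mL=-9/16, mR=-25/32; mL+mR=-43/32 → advance -1; mR−mL=-7/32 → turn -1·90°
n=1: pose=(6,-2,N); sL=18/49, sR=18/61; mL=-18/49, mR=-1431/2989; mL+mR=-2529/2989 → advance -1; mR−mL=-333/2989 → turn -1·90°
n=2: pose=(6,-3,E); sL=45/157, sR=45/149; mL=-45/157, mR=-20835/46786; mL+mR=-34245/46786 → advance -1; mR−mL=-7425/46786 → turn -1·90°
n=3: pose=(5,-3,S); sL=90/229, sR=90/173; mL=-90/229, mR=-28395/39617; mL+mR=-43965/39617 → advance -1; mR−mL=-12825/39617 → turn -1·90°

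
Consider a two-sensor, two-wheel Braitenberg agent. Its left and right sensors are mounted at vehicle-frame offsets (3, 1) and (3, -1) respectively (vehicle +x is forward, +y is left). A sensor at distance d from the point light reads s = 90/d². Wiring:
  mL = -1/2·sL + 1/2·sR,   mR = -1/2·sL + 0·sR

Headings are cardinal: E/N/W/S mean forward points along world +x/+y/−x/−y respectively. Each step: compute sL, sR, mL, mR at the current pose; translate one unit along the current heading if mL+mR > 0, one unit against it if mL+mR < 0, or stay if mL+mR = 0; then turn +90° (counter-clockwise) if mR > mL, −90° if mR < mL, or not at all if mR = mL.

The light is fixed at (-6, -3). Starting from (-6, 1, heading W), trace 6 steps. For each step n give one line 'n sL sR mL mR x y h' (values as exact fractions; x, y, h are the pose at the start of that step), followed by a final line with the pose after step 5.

0 5 45/17 -20/17 -5/2 -6 1 W
1 90/49 90/53 -180/2597 -45/49 -5 1 N
2 45/16 9/2 27/32 -45/32 -5 0 E
3 90 90 0 -45 -6 0 S
4 5 45/17 -20/17 -5/2 -6 1 W
5 90/49 90/53 -180/2597 -45/49 -5 1 N
final -5 0 E

n=0: pose=(-6,1,W); sL=5, sR=45/17; mL=-20/17, mR=-5/2; mL+mR=-125/34 → advance -1; mR−mL=-45/34 → turn -1·90°
n=1: pose=(-5,1,N); sL=90/49, sR=90/53; mL=-180/2597, mR=-45/49; mL+mR=-2565/2597 → advance -1; mR−mL=-45/53 → turn -1·90°
n=2: pose=(-5,0,E); sL=45/16, sR=9/2; mL=27/32, mR=-45/32; mL+mR=-9/16 → advance -1; mR−mL=-9/4 → turn -1·90°
n=3: pose=(-6,0,S); sL=90, sR=90; mL=0, mR=-45; mL+mR=-45 → advance -1; mR−mL=-45 → turn -1·90°
n=4: pose=(-6,1,W); sL=5, sR=45/17; mL=-20/17, mR=-5/2; mL+mR=-125/34 → advance -1; mR−mL=-45/34 → turn -1·90°
n=5: pose=(-5,1,N); sL=90/49, sR=90/53; mL=-180/2597, mR=-45/49; mL+mR=-2565/2597 → advance -1; mR−mL=-45/53 → turn -1·90°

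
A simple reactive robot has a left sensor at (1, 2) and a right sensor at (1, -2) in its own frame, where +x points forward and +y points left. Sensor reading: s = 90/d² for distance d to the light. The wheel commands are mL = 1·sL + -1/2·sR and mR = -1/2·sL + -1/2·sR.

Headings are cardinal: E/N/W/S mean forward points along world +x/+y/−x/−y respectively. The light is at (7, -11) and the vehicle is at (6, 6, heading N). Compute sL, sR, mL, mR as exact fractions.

left sensor world pos  = (4, 7); dL² = 333
right sensor world pos = (8, 7); dR² = 325
sL = 90/333 = 10/37
sR = 90/325 = 18/65
mL = 1·sL + -1/2·sR = 317/2405
mR = -1/2·sL + -1/2·sR = -658/2405

10/37 18/65 317/2405 -658/2405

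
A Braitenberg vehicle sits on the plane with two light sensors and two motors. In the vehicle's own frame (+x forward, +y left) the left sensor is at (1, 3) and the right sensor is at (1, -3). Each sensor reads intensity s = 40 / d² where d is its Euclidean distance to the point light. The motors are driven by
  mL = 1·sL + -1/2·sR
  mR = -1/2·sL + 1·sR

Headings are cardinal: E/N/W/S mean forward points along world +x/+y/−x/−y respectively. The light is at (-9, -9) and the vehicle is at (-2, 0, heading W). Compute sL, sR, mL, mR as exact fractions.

5/9 2/9 4/9 -1/18

left sensor world pos  = (-3, -3); dL² = 72
right sensor world pos = (-3, 3); dR² = 180
sL = 40/72 = 5/9
sR = 40/180 = 2/9
mL = 1·sL + -1/2·sR = 4/9
mR = -1/2·sL + 1·sR = -1/18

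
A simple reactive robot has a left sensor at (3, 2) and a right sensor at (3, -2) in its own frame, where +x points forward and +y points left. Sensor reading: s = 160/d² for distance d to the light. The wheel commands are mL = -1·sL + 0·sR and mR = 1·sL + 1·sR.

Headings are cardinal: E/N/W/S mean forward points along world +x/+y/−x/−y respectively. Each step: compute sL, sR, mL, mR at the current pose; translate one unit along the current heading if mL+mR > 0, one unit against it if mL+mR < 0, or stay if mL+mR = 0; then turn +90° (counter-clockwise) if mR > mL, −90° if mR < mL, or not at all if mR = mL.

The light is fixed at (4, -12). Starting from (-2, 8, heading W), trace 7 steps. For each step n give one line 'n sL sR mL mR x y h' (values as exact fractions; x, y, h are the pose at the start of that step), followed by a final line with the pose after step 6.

n=0: pose=(-2,8,W); sL=32/81, sR=32/113; mL=-32/81, mR=6208/9153; mL+mR=32/113 → advance +1; mR−mL=9824/9153 → turn +1·90°
n=1: pose=(-3,8,S); sL=80/157, sR=16/37; mL=-80/157, mR=5472/5809; mL+mR=16/37 → advance +1; mR−mL=8432/5809 → turn +1·90°
n=2: pose=(-3,7,E); sL=160/457, sR=32/61; mL=-160/457, mR=24384/27877; mL+mR=32/61 → advance +1; mR−mL=34144/27877 → turn +1·90°
n=3: pose=(-2,7,N); sL=40/137, sR=8/25; mL=-40/137, mR=2096/3425; mL+mR=8/25 → advance +1; mR−mL=3096/3425 → turn +1·90°
n=4: pose=(-2,8,W); sL=32/81, sR=32/113; mL=-32/81, mR=6208/9153; mL+mR=32/113 → advance +1; mR−mL=9824/9153 → turn +1·90°
n=5: pose=(-3,8,S); sL=80/157, sR=16/37; mL=-80/157, mR=5472/5809; mL+mR=16/37 → advance +1; mR−mL=8432/5809 → turn +1·90°
n=6: pose=(-3,7,E); sL=160/457, sR=32/61; mL=-160/457, mR=24384/27877; mL+mR=32/61 → advance +1; mR−mL=34144/27877 → turn +1·90°

0 32/81 32/113 -32/81 6208/9153 -2 8 W
1 80/157 16/37 -80/157 5472/5809 -3 8 S
2 160/457 32/61 -160/457 24384/27877 -3 7 E
3 40/137 8/25 -40/137 2096/3425 -2 7 N
4 32/81 32/113 -32/81 6208/9153 -2 8 W
5 80/157 16/37 -80/157 5472/5809 -3 8 S
6 160/457 32/61 -160/457 24384/27877 -3 7 E
final -2 7 N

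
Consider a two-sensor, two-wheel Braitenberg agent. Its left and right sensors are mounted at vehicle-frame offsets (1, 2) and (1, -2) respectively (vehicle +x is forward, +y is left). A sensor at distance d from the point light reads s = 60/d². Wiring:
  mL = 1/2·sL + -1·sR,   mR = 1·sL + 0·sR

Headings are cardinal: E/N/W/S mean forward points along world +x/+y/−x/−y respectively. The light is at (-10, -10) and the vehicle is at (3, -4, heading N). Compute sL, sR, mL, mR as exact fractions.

left sensor world pos  = (1, -3); dL² = 170
right sensor world pos = (5, -3); dR² = 274
sL = 60/170 = 6/17
sR = 60/274 = 30/137
mL = 1/2·sL + -1·sR = -99/2329
mR = 1·sL + 0·sR = 6/17

6/17 30/137 -99/2329 6/17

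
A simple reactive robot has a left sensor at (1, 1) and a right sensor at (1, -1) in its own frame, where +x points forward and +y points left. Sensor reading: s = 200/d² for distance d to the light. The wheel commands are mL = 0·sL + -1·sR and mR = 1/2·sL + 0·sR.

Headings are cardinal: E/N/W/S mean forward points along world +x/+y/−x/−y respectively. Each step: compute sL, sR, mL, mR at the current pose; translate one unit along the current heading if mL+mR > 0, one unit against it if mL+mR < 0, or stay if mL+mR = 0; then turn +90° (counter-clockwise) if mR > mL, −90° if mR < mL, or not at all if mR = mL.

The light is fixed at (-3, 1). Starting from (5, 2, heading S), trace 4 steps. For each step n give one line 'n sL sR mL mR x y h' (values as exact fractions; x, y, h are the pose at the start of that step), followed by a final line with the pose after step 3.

0 200/81 200/49 -200/49 100/81 5 2 S
1 20/9 100/41 -100/41 10/9 5 3 E
2 40/9 200/73 -200/73 20/9 4 3 N
3 50/9 5 -5 25/9 4 2 W
final 5 2 S

n=0: pose=(5,2,S); sL=200/81, sR=200/49; mL=-200/49, mR=100/81; mL+mR=-11300/3969 → advance -1; mR−mL=21100/3969 → turn +1·90°
n=1: pose=(5,3,E); sL=20/9, sR=100/41; mL=-100/41, mR=10/9; mL+mR=-490/369 → advance -1; mR−mL=1310/369 → turn +1·90°
n=2: pose=(4,3,N); sL=40/9, sR=200/73; mL=-200/73, mR=20/9; mL+mR=-340/657 → advance -1; mR−mL=3260/657 → turn +1·90°
n=3: pose=(4,2,W); sL=50/9, sR=5; mL=-5, mR=25/9; mL+mR=-20/9 → advance -1; mR−mL=70/9 → turn +1·90°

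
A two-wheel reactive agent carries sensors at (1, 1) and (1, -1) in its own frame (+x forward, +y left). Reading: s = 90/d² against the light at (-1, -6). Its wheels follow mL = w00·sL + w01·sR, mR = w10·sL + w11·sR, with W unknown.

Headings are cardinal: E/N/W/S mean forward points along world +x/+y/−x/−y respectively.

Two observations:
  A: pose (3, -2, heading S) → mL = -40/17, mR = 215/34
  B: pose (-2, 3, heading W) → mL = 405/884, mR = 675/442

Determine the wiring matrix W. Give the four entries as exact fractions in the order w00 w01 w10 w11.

obs A: pose=(3,-2,S) → sL=45/17, sR=5, mL=-40/17, mR=215/34
obs B: pose=(-2,3,W) → sL=45/34, sR=45/52, mL=405/884, mR=675/442
sensor matrix S = [[45/17, 5], [45/34, 45/52]]; det S = -225/52
solve [mL_A; mL_B] = S·[w00; w01] and [mR_A; mR_B] = S·[w10; w11]:
  w00 = 1, w01 = -1, w10 = 1/2, w11 = 1

1 -1 1/2 1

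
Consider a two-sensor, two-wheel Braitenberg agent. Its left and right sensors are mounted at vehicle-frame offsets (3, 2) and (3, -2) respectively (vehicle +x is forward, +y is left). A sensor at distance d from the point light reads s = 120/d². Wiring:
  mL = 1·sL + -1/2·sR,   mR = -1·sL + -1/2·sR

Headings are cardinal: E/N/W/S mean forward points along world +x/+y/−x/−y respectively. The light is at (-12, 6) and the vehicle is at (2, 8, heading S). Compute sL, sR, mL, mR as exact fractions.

left sensor world pos  = (4, 5); dL² = 257
right sensor world pos = (0, 5); dR² = 145
sL = 120/257 = 120/257
sR = 120/145 = 24/29
mL = 1·sL + -1/2·sR = 396/7453
mR = -1·sL + -1/2·sR = -6564/7453

120/257 24/29 396/7453 -6564/7453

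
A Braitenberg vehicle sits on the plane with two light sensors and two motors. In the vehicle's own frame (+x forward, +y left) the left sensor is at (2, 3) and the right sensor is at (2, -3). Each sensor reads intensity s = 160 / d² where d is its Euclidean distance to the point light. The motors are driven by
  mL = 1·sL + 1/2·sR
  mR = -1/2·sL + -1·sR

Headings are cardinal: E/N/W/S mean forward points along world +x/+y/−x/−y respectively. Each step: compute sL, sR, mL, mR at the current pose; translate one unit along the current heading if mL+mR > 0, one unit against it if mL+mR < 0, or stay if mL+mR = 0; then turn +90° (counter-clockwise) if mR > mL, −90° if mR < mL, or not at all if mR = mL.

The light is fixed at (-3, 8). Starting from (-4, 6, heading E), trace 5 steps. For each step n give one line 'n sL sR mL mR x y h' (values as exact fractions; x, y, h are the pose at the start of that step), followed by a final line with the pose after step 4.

n=0: pose=(-4,6,E); sL=80, sR=80/13; mL=1080/13, mR=-600/13; mL+mR=480/13 → advance +1; mR−mL=-1680/13 → turn -1·90°
n=1: pose=(-3,6,S); sL=32/5, sR=32/5; mL=48/5, mR=-48/5; mL+mR=0 → advance +0; mR−mL=-96/5 → turn -1·90°
n=2: pose=(-3,6,W); sL=160/29, sR=32; mL=624/29, mR=-1008/29; mL+mR=-384/29 → advance -1; mR−mL=-1632/29 → turn -1·90°
n=3: pose=(-2,6,N); sL=40, sR=10; mL=45, mR=-30; mL+mR=15 → advance +1; mR−mL=-75 → turn -1·90°
n=4: pose=(-2,7,E); sL=160/13, sR=32/5; mL=1008/65, mR=-816/65; mL+mR=192/65 → advance +1; mR−mL=-1824/65 → turn -1·90°

0 80 80/13 1080/13 -600/13 -4 6 E
1 32/5 32/5 48/5 -48/5 -3 6 S
2 160/29 32 624/29 -1008/29 -3 6 W
3 40 10 45 -30 -2 6 N
4 160/13 32/5 1008/65 -816/65 -2 7 E
final -1 7 S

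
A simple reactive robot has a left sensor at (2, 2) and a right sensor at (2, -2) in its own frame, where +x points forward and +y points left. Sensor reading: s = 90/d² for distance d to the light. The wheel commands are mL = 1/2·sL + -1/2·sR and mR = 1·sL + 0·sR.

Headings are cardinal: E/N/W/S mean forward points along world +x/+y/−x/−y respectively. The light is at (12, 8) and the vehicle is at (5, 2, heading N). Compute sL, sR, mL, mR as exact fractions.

90/97 90/41 -2520/3977 90/97

left sensor world pos  = (3, 4); dL² = 97
right sensor world pos = (7, 4); dR² = 41
sL = 90/97 = 90/97
sR = 90/41 = 90/41
mL = 1/2·sL + -1/2·sR = -2520/3977
mR = 1·sL + 0·sR = 90/97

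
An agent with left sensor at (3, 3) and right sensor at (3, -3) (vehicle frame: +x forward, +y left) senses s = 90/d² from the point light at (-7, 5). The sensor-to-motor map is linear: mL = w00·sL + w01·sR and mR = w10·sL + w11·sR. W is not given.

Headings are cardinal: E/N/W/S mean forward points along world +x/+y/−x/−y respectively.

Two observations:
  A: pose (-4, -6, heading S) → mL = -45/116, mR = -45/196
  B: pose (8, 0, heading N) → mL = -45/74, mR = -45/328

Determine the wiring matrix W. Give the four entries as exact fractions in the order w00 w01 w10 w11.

obs A: pose=(-4,-6,S) → sL=45/116, sR=45/98, mL=-45/116, mR=-45/196
obs B: pose=(8,0,N) → sL=45/74, sR=45/164, mL=-45/74, mR=-45/328
sensor matrix S = [[45/116, 45/98], [45/74, 45/164]]; det S = -5959575/34490512
solve [mL_A; mL_B] = S·[w00; w01] and [mR_A; mR_B] = S·[w10; w11]:
  w00 = -1, w01 = 0, w10 = 0, w11 = -1/2

-1 0 0 -1/2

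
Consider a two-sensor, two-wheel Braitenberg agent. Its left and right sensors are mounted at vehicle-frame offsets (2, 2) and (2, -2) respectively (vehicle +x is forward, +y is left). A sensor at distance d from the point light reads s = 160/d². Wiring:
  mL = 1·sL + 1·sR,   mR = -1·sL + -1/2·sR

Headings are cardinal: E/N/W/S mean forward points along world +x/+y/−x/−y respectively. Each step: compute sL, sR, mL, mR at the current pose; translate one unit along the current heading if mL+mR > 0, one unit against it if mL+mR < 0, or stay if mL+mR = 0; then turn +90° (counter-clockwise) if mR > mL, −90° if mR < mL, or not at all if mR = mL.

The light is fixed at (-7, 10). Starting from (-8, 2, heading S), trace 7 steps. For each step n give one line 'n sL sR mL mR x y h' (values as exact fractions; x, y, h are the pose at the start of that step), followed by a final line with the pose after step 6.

n=0: pose=(-8,2,S); sL=160/101, sR=160/109; mL=33600/11009, mR=-25520/11009; mL+mR=80/109 → advance +1; mR−mL=-59120/11009 → turn -1·90°
n=1: pose=(-8,1,W); sL=16/13, sR=80/29; mL=1504/377, mR=-984/377; mL+mR=40/29 → advance +1; mR−mL=-2488/377 → turn -1·90°
n=2: pose=(-9,1,N); sL=32/13, sR=160/49; mL=3648/637, mR=-2608/637; mL+mR=80/49 → advance +1; mR−mL=-6256/637 → turn -1·90°
n=3: pose=(-9,2,E); sL=40/9, sR=8/5; mL=272/45, mR=-236/45; mL+mR=4/5 → advance +1; mR−mL=-508/45 → turn -1·90°
n=4: pose=(-8,2,S); sL=160/101, sR=160/109; mL=33600/11009, mR=-25520/11009; mL+mR=80/109 → advance +1; mR−mL=-59120/11009 → turn -1·90°
n=5: pose=(-8,1,W); sL=16/13, sR=80/29; mL=1504/377, mR=-984/377; mL+mR=40/29 → advance +1; mR−mL=-2488/377 → turn -1·90°
n=6: pose=(-9,1,N); sL=32/13, sR=160/49; mL=3648/637, mR=-2608/637; mL+mR=80/49 → advance +1; mR−mL=-6256/637 → turn -1·90°

0 160/101 160/109 33600/11009 -25520/11009 -8 2 S
1 16/13 80/29 1504/377 -984/377 -8 1 W
2 32/13 160/49 3648/637 -2608/637 -9 1 N
3 40/9 8/5 272/45 -236/45 -9 2 E
4 160/101 160/109 33600/11009 -25520/11009 -8 2 S
5 16/13 80/29 1504/377 -984/377 -8 1 W
6 32/13 160/49 3648/637 -2608/637 -9 1 N
final -9 2 E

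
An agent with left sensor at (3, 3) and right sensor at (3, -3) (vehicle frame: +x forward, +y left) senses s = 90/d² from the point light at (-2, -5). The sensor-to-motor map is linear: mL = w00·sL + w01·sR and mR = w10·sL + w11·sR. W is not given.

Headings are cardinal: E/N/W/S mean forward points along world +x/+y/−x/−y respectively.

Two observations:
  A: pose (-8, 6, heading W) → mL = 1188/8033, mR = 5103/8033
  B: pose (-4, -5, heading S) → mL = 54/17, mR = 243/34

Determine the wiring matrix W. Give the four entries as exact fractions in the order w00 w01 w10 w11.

obs A: pose=(-8,6,W) → sL=18/29, sR=90/277, mL=1188/8033, mR=5103/8033
obs B: pose=(-4,-5,S) → sL=9, sR=45/17, mL=54/17, mR=243/34
sensor matrix S = [[18/29, 90/277], [9, 45/17]]; det S = -174960/136561
solve [mL_A; mL_B] = S·[w00; w01] and [mR_A; mR_B] = S·[w10; w11]:
  w00 = 1/2, w01 = -1/2, w10 = 1/2, w11 = 1

1/2 -1/2 1/2 1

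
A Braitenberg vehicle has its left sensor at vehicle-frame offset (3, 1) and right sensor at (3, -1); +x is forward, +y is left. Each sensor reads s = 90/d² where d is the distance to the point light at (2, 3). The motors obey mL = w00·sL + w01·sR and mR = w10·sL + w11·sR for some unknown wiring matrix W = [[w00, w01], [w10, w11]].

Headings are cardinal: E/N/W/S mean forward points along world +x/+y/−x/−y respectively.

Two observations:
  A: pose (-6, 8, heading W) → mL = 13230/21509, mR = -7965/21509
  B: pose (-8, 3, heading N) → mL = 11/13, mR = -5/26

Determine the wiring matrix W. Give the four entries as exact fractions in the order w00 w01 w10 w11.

obs A: pose=(-6,8,W) → sL=90/137, sR=90/157, mL=13230/21509, mR=-7965/21509
obs B: pose=(-8,3,N) → sL=9/13, sR=1, mL=11/13, mR=-5/26
sensor matrix S = [[90/137, 90/157], [9/13, 1]]; det S = 72720/279617
solve [mL_A; mL_B] = S·[w00; w01] and [mR_A; mR_B] = S·[w10; w11]:
  w00 = 1/2, w01 = 1/2, w10 = -1, w11 = 1/2

1/2 1/2 -1 1/2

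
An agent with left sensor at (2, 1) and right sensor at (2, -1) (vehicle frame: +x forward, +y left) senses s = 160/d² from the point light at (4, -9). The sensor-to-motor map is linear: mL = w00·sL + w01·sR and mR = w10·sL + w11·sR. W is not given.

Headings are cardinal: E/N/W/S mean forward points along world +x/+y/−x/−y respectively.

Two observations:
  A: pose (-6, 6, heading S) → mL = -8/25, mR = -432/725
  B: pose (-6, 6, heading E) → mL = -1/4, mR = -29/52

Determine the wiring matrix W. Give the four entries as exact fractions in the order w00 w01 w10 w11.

-1/2 0 -1/2 -1/2

obs A: pose=(-6,6,S) → sL=16/25, sR=16/29, mL=-8/25, mR=-432/725
obs B: pose=(-6,6,E) → sL=1/2, sR=8/13, mL=-1/4, mR=-29/52
sensor matrix S = [[16/25, 16/29], [1/2, 8/13]]; det S = 1112/9425
solve [mL_A; mL_B] = S·[w00; w01] and [mR_A; mR_B] = S·[w10; w11]:
  w00 = -1/2, w01 = 0, w10 = -1/2, w11 = -1/2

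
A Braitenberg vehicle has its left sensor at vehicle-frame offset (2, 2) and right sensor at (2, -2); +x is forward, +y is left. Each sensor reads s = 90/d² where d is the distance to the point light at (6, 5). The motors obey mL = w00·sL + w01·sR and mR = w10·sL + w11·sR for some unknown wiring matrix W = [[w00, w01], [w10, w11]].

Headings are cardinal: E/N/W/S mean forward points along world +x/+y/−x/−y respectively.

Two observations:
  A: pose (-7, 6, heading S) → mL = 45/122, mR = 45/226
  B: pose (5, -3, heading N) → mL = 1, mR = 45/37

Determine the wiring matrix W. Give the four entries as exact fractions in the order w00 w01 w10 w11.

obs A: pose=(-7,6,S) → sL=45/61, sR=45/113, mL=45/122, mR=45/226
obs B: pose=(5,-3,N) → sL=2, sR=90/37, mL=1, mR=45/37
sensor matrix S = [[45/61, 45/113], [2, 90/37]]; det S = 254520/255041
solve [mL_A; mL_B] = S·[w00; w01] and [mR_A; mR_B] = S·[w10; w11]:
  w00 = 1/2, w01 = 0, w10 = 0, w11 = 1/2

1/2 0 0 1/2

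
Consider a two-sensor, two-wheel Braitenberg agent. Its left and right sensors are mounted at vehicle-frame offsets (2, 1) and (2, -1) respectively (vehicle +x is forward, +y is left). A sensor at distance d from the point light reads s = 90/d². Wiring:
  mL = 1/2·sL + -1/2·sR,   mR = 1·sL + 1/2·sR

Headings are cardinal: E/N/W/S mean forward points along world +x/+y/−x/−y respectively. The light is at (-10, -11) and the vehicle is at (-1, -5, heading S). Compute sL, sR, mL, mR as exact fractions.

left sensor world pos  = (0, -7); dL² = 116
right sensor world pos = (-2, -7); dR² = 80
sL = 90/116 = 45/58
sR = 90/80 = 9/8
mL = 1/2·sL + -1/2·sR = -81/464
mR = 1·sL + 1/2·sR = 621/464

45/58 9/8 -81/464 621/464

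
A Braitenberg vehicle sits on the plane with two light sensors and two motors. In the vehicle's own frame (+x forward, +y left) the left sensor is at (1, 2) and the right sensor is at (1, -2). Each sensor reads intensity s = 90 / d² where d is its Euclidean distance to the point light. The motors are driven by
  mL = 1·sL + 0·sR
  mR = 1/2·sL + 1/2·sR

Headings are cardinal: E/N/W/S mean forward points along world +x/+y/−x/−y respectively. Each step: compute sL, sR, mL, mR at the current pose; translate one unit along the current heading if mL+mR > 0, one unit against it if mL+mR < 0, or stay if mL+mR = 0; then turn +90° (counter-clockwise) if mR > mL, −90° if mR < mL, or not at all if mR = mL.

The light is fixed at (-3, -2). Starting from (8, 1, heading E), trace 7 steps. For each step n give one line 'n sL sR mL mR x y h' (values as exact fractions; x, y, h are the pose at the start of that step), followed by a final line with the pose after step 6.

n=0: pose=(8,1,E); sL=90/169, sR=18/29; mL=90/169, mR=2826/4901; mL+mR=5436/4901 → advance +1; mR−mL=216/4901 → turn +1·90°
n=1: pose=(9,1,N); sL=45/58, sR=45/106; mL=45/58, mR=1845/3074; mL+mR=2115/1537 → advance +1; mR−mL=-270/1537 → turn -1·90°
n=2: pose=(9,2,E); sL=18/41, sR=90/173; mL=18/41, mR=3402/7093; mL+mR=6516/7093 → advance +1; mR−mL=288/7093 → turn +1·90°
n=3: pose=(10,2,N); sL=45/73, sR=9/25; mL=45/73, mR=891/1825; mL+mR=2016/1825 → advance +1; mR−mL=-234/1825 → turn -1·90°
n=4: pose=(10,3,E); sL=18/49, sR=18/41; mL=18/49, mR=810/2009; mL+mR=1548/2009 → advance +1; mR−mL=72/2009 → turn +1·90°
n=5: pose=(11,3,N); sL=1/2, sR=45/146; mL=1/2, mR=59/146; mL+mR=66/73 → advance +1; mR−mL=-7/73 → turn -1·90°
n=6: pose=(11,4,E); sL=90/289, sR=90/241; mL=90/289, mR=23850/69649; mL+mR=45540/69649 → advance +1; mR−mL=2160/69649 → turn +1·90°

0 90/169 18/29 90/169 2826/4901 8 1 E
1 45/58 45/106 45/58 1845/3074 9 1 N
2 18/41 90/173 18/41 3402/7093 9 2 E
3 45/73 9/25 45/73 891/1825 10 2 N
4 18/49 18/41 18/49 810/2009 10 3 E
5 1/2 45/146 1/2 59/146 11 3 N
6 90/289 90/241 90/289 23850/69649 11 4 E
final 12 4 N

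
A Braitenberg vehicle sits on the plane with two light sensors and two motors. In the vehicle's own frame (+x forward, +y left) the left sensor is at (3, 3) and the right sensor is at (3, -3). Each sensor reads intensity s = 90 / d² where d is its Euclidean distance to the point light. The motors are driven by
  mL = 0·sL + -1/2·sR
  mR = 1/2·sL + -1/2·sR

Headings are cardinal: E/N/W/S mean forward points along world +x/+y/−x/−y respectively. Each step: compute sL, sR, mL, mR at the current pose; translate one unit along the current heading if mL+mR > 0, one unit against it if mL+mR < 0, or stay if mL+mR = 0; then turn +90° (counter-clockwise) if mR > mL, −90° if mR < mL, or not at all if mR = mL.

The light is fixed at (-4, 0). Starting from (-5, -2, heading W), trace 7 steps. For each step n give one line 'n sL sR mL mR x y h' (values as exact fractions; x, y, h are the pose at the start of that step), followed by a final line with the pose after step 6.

n=0: pose=(-5,-2,W); sL=90/41, sR=90/17; mL=-45/17, mR=-1080/697; mL+mR=-2925/697 → advance -1; mR−mL=45/41 → turn +1·90°
n=1: pose=(-4,-2,S); sL=45/17, sR=45/17; mL=-45/34, mR=0; mL+mR=-45/34 → advance -1; mR−mL=45/34 → turn +1·90°
n=2: pose=(-4,-1,E); sL=90/13, sR=18/5; mL=-9/5, mR=108/65; mL+mR=-9/65 → advance -1; mR−mL=45/13 → turn +1·90°
n=3: pose=(-5,-1,N); sL=9/2, sR=45/4; mL=-45/8, mR=-27/8; mL+mR=-9 → advance -1; mR−mL=9/4 → turn +1·90°
n=4: pose=(-5,-2,W); sL=90/41, sR=90/17; mL=-45/17, mR=-1080/697; mL+mR=-2925/697 → advance -1; mR−mL=45/41 → turn +1·90°
n=5: pose=(-4,-2,S); sL=45/17, sR=45/17; mL=-45/34, mR=0; mL+mR=-45/34 → advance -1; mR−mL=45/34 → turn +1·90°
n=6: pose=(-4,-1,E); sL=90/13, sR=18/5; mL=-9/5, mR=108/65; mL+mR=-9/65 → advance -1; mR−mL=45/13 → turn +1·90°

0 90/41 90/17 -45/17 -1080/697 -5 -2 W
1 45/17 45/17 -45/34 0 -4 -2 S
2 90/13 18/5 -9/5 108/65 -4 -1 E
3 9/2 45/4 -45/8 -27/8 -5 -1 N
4 90/41 90/17 -45/17 -1080/697 -5 -2 W
5 45/17 45/17 -45/34 0 -4 -2 S
6 90/13 18/5 -9/5 108/65 -4 -1 E
final -5 -1 N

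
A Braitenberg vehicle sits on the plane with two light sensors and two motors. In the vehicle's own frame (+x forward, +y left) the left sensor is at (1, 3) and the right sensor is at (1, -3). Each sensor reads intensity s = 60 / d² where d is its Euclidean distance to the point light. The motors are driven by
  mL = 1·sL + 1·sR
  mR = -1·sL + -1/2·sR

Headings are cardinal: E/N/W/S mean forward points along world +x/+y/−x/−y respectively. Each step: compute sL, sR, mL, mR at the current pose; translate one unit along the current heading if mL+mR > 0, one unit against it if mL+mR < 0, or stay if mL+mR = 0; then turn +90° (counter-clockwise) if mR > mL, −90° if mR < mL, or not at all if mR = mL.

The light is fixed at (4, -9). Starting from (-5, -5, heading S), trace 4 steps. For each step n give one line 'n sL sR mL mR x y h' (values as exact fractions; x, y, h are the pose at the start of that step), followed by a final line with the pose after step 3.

n=0: pose=(-5,-5,S); sL=4/3, sR=20/51; mL=88/51, mR=-26/17; mL+mR=10/51 → advance +1; mR−mL=-166/51 → turn -1·90°
n=1: pose=(-5,-6,W); sL=3/5, sR=15/34; mL=177/170, mR=-279/340; mL+mR=15/68 → advance +1; mR−mL=-633/340 → turn -1·90°
n=2: pose=(-6,-6,N); sL=12/37, sR=12/13; mL=600/481, mR=-378/481; mL+mR=6/13 → advance +1; mR−mL=-978/481 → turn -1·90°
n=3: pose=(-6,-5,E); sL=6/13, sR=30/41; mL=636/533, mR=-441/533; mL+mR=15/41 → advance +1; mR−mL=-1077/533 → turn -1·90°

0 4/3 20/51 88/51 -26/17 -5 -5 S
1 3/5 15/34 177/170 -279/340 -5 -6 W
2 12/37 12/13 600/481 -378/481 -6 -6 N
3 6/13 30/41 636/533 -441/533 -6 -5 E
final -5 -5 S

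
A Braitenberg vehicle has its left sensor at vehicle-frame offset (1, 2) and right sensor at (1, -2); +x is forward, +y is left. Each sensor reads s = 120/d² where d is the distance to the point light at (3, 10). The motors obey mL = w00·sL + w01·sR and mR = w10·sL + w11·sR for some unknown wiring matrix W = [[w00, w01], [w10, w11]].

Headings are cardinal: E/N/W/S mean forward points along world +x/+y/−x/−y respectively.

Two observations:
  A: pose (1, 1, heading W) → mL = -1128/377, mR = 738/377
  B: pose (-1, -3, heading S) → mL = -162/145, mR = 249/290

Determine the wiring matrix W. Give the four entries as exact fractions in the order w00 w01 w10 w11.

-1 -1 1 1/2

obs A: pose=(1,1,W) → sL=12/13, sR=60/29, mL=-1128/377, mR=738/377
obs B: pose=(-1,-3,S) → sL=3/5, sR=15/29, mL=-162/145, mR=249/290
sensor matrix S = [[12/13, 60/29], [3/5, 15/29]]; det S = -288/377
solve [mL_A; mL_B] = S·[w00; w01] and [mR_A; mR_B] = S·[w10; w11]:
  w00 = -1, w01 = -1, w10 = 1, w11 = 1/2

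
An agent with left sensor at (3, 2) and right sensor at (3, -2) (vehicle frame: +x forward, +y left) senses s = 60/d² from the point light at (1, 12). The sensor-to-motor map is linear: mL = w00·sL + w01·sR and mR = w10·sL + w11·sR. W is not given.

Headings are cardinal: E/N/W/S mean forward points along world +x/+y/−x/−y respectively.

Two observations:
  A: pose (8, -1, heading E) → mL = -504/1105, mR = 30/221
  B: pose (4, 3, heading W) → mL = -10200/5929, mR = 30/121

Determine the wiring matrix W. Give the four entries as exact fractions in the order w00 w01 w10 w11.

-1 -1 1/2 0

obs A: pose=(8,-1,E) → sL=60/221, sR=12/65, mL=-504/1105, mR=30/221
obs B: pose=(4,3,W) → sL=60/121, sR=60/49, mL=-10200/5929, mR=30/121
sensor matrix S = [[60/221, 12/65], [60/121, 60/49]]; det S = 315648/1310309
solve [mL_A; mL_B] = S·[w00; w01] and [mR_A; mR_B] = S·[w10; w11]:
  w00 = -1, w01 = -1, w10 = 1/2, w11 = 0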